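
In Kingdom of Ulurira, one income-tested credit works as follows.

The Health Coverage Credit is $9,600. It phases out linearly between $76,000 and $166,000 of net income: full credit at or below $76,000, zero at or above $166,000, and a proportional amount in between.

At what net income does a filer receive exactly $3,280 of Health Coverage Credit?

$135,250

$3,280 is 3,280/9,600 of the full $9,600, so 6,320/9,600 of the $90,000 range has been used: income = $76,000 + $90,000 × 6,320/9,600 = $135,250.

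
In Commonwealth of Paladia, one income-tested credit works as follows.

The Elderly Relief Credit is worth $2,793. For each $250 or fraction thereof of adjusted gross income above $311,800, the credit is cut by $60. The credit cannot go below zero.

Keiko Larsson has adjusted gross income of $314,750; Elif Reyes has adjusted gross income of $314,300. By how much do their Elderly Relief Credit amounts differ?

Keiko ($314,750): Elderly Relief Credit: income exceeds $311,800 by $2,950, which is 12 full-or-partial $250 increments; reduction = 12 × $60 = $720, leaving $2,073.
Elif ($314,300): Elderly Relief Credit: income exceeds $311,800 by $2,500, which is 10 full-or-partial $250 increments; reduction = 10 × $60 = $600, leaving $2,193.
Difference: |$2,073 − $2,193| = $120.

$120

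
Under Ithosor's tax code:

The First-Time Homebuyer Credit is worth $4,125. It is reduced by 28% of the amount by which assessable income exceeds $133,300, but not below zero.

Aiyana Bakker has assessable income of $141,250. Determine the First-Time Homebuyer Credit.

$1,899

First-Time Homebuyer Credit: 28% of the $7,950 excess over $133,300 is $2,226; credit = $4,125 − $2,226 = $1,899.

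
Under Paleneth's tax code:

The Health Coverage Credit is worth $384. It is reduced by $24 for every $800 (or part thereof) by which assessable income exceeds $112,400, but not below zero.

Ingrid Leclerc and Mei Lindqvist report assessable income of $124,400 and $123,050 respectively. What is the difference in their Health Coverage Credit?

$24

Ingrid ($124,400): Health Coverage Credit: income exceeds $112,400 by $12,000, which is 15 full-or-partial $800 increments; reduction = 15 × $24 = $360, leaving $24.
Mei ($123,050): Health Coverage Credit: income exceeds $112,400 by $10,650, which is 14 full-or-partial $800 increments; reduction = 14 × $24 = $336, leaving $48.
Difference: |$24 − $48| = $24.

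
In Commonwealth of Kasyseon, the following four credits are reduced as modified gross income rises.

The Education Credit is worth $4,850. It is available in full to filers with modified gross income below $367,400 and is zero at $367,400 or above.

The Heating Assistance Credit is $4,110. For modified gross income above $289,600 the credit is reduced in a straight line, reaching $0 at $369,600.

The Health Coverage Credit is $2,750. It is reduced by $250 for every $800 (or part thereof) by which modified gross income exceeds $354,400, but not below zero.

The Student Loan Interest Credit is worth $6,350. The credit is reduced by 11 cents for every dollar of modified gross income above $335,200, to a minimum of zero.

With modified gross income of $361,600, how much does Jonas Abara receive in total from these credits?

$9,207

Education Credit: $361,600 is below the $367,400 cutoff, so the full $4,850 applies.
Heating Assistance Credit: $361,600 is $72,000 into a $80,000 phase-out range, leaving 8,000/80,000 of the credit: $4,110 × 8,000/80,000 = $411.
Health Coverage Credit: income exceeds $354,400 by $7,200, which is 9 full-or-partial $800 increments; reduction = 9 × $250 = $2,250, leaving $500.
Student Loan Interest Credit: 11% of the $26,400 excess over $335,200 is $2,904; credit = $6,350 − $2,904 = $3,446.
Total: $4,850 + $411 + $500 + $3,446 = $9,207.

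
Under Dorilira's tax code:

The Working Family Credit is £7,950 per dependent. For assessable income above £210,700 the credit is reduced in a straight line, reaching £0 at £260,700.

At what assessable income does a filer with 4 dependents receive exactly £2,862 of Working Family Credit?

£256,200

Full credit = 4 × £7,950 = £31,800.
£2,862 is 2,862/31,800 of the full £31,800, so 28,938/31,800 of the £50,000 range has been used: income = £210,700 + £50,000 × 28,938/31,800 = £256,200.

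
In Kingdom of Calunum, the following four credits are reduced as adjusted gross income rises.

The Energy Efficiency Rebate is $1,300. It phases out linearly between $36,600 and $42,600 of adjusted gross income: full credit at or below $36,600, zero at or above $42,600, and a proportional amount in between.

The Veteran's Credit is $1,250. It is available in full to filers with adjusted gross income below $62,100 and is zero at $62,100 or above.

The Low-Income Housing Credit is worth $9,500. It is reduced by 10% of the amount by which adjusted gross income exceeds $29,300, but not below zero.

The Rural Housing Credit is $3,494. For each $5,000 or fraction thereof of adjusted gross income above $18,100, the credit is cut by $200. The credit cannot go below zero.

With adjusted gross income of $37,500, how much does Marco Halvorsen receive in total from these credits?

Energy Efficiency Rebate: $37,500 is $900 into a $6,000 phase-out range, leaving 5,100/6,000 of the credit: $1,300 × 5,100/6,000 = $1,105.
Veteran's Credit: $37,500 is below the $62,100 cutoff, so the full $1,250 applies.
Low-Income Housing Credit: 10% of the $8,200 excess over $29,300 is $820; credit = $9,500 − $820 = $8,680.
Rural Housing Credit: income exceeds $18,100 by $19,400, which is 4 full-or-partial $5,000 increments; reduction = 4 × $200 = $800, leaving $2,694.
Total: $1,105 + $1,250 + $8,680 + $2,694 = $13,729.

$13,729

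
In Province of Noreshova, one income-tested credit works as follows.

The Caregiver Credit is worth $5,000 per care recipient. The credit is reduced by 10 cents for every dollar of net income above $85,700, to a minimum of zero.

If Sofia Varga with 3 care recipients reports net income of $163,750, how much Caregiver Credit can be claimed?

$7,195

Caregiver Credit: base = 3 × $5,000 = $15,000. 10% of the $78,050 excess over $85,700 is $7,805; credit = $15,000 − $7,805 = $7,195.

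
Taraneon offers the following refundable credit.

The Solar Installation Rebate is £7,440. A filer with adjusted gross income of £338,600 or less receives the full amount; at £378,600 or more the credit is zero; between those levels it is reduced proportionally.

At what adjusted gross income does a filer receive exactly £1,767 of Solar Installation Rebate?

£1,767 is 1,767/7,440 of the full £7,440, so 5,673/7,440 of the £40,000 range has been used: income = £338,600 + £40,000 × 5,673/7,440 = £369,100.

£369,100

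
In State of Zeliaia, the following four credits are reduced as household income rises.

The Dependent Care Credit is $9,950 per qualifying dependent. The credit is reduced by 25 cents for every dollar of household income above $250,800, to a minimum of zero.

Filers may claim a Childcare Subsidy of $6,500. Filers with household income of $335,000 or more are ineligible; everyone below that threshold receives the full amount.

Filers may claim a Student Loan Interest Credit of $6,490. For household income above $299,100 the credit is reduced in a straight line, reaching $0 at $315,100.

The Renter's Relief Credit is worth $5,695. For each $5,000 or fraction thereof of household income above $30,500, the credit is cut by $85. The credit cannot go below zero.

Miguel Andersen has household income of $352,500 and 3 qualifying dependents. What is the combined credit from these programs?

$4,595

Dependent Care Credit: base = 3 × $9,950 = $29,850. 25% of the $101,700 excess over $250,800 is $25,425; credit = $29,850 − $25,425 = $4,425.
Childcare Subsidy: $352,500 meets or exceeds the $335,000 cutoff, so the credit is $0.
Student Loan Interest Credit: $352,500 is at or above $315,100, so the credit is $0.
Renter's Relief Credit: income exceeds $30,500 by $322,000, which is 65 full-or-partial $5,000 increments; reduction = 65 × $85 = $5,525, leaving $170.
Total: $4,425 + $0 + $0 + $170 = $4,595.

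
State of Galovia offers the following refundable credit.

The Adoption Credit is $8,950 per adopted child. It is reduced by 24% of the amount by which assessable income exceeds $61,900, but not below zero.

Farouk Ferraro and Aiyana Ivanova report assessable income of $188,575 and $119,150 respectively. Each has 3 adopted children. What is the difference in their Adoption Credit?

$13,110

Farouk ($188,575): Adoption Credit: base = 3 × $8,950 = $26,850. 24% of the $126,675 excess over $61,900 is $30,402 ≥ base, so the credit is $0.
Aiyana ($119,150): Adoption Credit: base = 3 × $8,950 = $26,850. 24% of the $57,250 excess over $61,900 is $13,740; credit = $26,850 − $13,740 = $13,110.
Difference: |$0 − $13,110| = $13,110.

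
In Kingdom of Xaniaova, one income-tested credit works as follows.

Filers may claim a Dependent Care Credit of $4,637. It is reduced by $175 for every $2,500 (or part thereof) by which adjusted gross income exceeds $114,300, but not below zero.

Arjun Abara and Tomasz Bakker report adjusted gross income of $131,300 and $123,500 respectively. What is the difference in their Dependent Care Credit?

Arjun ($131,300): Dependent Care Credit: income exceeds $114,300 by $17,000, which is 7 full-or-partial $2,500 increments; reduction = 7 × $175 = $1,225, leaving $3,412.
Tomasz ($123,500): Dependent Care Credit: income exceeds $114,300 by $9,200, which is 4 full-or-partial $2,500 increments; reduction = 4 × $175 = $700, leaving $3,937.
Difference: |$3,412 − $3,937| = $525.

$525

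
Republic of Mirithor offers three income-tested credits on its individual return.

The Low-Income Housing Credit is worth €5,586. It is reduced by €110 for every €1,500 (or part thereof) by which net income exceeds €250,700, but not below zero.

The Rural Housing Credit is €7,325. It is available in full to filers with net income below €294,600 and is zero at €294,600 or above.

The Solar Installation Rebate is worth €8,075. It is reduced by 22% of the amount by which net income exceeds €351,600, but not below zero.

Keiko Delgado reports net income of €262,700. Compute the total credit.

€20,106

Low-Income Housing Credit: income exceeds €250,700 by €12,000, which is 8 full-or-partial €1,500 increments; reduction = 8 × €110 = €880, leaving €4,706.
Rural Housing Credit: €262,700 is below the €294,600 cutoff, so the full €7,325 applies.
Solar Installation Rebate: €262,700 is at or below the €351,600 threshold, so the full €8,075 applies.
Total: €4,706 + €7,325 + €8,075 = €20,106.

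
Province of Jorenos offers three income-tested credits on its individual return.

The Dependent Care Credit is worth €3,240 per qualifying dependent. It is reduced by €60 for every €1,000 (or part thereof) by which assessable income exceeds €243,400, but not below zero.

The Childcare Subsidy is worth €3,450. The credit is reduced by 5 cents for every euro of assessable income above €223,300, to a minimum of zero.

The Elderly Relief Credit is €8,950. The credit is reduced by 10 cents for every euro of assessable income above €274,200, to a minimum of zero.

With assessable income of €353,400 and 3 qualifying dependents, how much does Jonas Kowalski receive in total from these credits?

Dependent Care Credit: base = 3 × €3,240 = €9,720. income exceeds €243,400 by €110,000, which is 110 full-or-partial €1,000 increments; reduction = 110 × €60 = €6,600, leaving €3,120.
Childcare Subsidy: 5% of the €130,100 excess over €223,300 is €6,505 ≥ base, so the credit is €0.
Elderly Relief Credit: 10% of the €79,200 excess over €274,200 is €7,920; credit = €8,950 − €7,920 = €1,030.
Total: €3,120 + €0 + €1,030 = €4,150.

€4,150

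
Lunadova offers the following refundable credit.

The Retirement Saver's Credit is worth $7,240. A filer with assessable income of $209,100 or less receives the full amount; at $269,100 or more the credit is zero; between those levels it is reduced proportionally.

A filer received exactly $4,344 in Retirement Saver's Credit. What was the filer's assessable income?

$4,344 is 4,344/7,240 of the full $7,240, so 2,896/7,240 of the $60,000 range has been used: income = $209,100 + $60,000 × 2,896/7,240 = $233,100.

$233,100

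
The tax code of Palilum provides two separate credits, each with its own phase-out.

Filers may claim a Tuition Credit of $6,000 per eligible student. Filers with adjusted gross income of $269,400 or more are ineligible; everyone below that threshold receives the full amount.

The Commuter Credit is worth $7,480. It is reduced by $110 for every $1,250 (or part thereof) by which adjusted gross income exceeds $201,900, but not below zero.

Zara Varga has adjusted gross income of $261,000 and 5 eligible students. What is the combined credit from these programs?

$32,200

Tuition Credit: base = 5 × $6,000 = $30,000. $261,000 is below the $269,400 cutoff, so the full $30,000 applies.
Commuter Credit: income exceeds $201,900 by $59,100, which is 48 full-or-partial $1,250 increments; reduction = 48 × $110 = $5,280, leaving $2,200.
Total: $30,000 + $2,200 = $32,200.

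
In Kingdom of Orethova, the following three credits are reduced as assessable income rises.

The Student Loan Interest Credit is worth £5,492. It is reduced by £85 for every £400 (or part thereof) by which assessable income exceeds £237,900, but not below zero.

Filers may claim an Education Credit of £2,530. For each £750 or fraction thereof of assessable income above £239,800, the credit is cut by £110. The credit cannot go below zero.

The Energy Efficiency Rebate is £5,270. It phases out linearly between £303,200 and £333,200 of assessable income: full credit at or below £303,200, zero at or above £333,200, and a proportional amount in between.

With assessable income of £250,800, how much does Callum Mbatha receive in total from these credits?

Student Loan Interest Credit: income exceeds £237,900 by £12,900, which is 33 full-or-partial £400 increments; reduction = 33 × £85 = £2,805, leaving £2,687.
Education Credit: income exceeds £239,800 by £11,000, which is 15 full-or-partial £750 increments; reduction = 15 × £110 = £1,650, leaving £880.
Energy Efficiency Rebate: £250,800 is at or below the £303,200 threshold, so the full £5,270 applies.
Total: £2,687 + £880 + £5,270 = £8,837.

£8,837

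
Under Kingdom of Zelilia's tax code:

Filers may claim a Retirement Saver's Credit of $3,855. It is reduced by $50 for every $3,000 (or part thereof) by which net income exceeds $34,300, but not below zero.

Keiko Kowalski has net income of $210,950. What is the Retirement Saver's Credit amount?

Retirement Saver's Credit: income exceeds $34,300 by $176,650, which is 59 full-or-partial $3,000 increments; reduction = 59 × $50 = $2,950, leaving $905.

$905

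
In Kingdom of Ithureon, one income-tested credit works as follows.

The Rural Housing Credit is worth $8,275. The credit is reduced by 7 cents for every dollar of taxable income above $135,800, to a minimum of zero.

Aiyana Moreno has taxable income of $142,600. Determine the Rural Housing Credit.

$7,799

Rural Housing Credit: 7% of the $6,800 excess over $135,800 is $476; credit = $8,275 − $476 = $7,799.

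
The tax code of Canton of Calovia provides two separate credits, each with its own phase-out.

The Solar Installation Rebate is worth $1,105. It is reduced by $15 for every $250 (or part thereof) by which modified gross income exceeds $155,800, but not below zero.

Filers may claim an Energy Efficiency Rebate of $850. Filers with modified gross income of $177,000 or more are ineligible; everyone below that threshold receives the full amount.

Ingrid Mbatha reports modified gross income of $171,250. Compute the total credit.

$1,025

Solar Installation Rebate: income exceeds $155,800 by $15,450, which is 62 full-or-partial $250 increments; reduction = 62 × $15 = $930, leaving $175.
Energy Efficiency Rebate: $171,250 is below the $177,000 cutoff, so the full $850 applies.
Total: $175 + $850 = $1,025.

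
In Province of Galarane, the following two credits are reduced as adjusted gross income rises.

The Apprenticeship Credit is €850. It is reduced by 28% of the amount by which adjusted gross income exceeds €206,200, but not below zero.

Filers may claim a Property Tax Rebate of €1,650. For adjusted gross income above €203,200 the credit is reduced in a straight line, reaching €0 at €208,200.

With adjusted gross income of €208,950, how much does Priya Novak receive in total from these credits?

€80

Apprenticeship Credit: 28% of the €2,750 excess over €206,200 is €770; credit = €850 − €770 = €80.
Property Tax Rebate: €208,950 is at or above €208,200, so the credit is €0.
Total: €80 + €0 = €80.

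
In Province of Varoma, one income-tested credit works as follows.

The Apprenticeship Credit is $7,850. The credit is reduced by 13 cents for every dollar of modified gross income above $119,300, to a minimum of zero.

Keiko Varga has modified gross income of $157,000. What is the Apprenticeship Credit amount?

Apprenticeship Credit: 13% of the $37,700 excess over $119,300 is $4,901; credit = $7,850 − $4,901 = $2,949.

$2,949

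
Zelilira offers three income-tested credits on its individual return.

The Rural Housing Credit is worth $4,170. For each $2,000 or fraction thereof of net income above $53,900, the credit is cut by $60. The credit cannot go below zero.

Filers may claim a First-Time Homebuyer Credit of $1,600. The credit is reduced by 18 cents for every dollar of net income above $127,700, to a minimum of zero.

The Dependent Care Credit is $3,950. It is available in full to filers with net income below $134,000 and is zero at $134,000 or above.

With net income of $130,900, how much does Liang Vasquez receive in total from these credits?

$6,804

Rural Housing Credit: income exceeds $53,900 by $77,000, which is 39 full-or-partial $2,000 increments; reduction = 39 × $60 = $2,340, leaving $1,830.
First-Time Homebuyer Credit: 18% of the $3,200 excess over $127,700 is $576; credit = $1,600 − $576 = $1,024.
Dependent Care Credit: $130,900 is below the $134,000 cutoff, so the full $3,950 applies.
Total: $1,830 + $1,024 + $3,950 = $6,804.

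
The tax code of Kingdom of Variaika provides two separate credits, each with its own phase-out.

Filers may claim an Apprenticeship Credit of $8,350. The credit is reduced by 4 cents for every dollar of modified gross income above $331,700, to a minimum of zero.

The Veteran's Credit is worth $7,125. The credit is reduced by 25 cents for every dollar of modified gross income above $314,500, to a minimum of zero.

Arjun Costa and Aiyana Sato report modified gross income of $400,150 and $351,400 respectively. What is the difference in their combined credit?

$1,950

Arjun ($400,150): Apprenticeship Credit: 4% of the $68,450 excess over $331,700 is $2,738; credit = $8,350 − $2,738 = $5,612. Veteran's Credit: 25% of the $85,650 excess over $314,500 is $21,412.50 ≥ base, so the credit is $0. total $5,612 + $0 = $5,612
Aiyana ($351,400): Apprenticeship Credit: 4% of the $19,700 excess over $331,700 is $788; credit = $8,350 − $788 = $7,562. Veteran's Credit: 25% of the $36,900 excess over $314,500 is $9,225 ≥ base, so the credit is $0. total $7,562 + $0 = $7,562
Difference: |$5,612 − $7,562| = $1,950.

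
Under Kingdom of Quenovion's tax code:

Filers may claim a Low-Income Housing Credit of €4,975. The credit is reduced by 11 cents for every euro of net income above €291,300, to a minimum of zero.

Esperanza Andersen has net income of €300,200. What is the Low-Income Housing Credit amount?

€3,996

Low-Income Housing Credit: 11% of the €8,900 excess over €291,300 is €979; credit = €4,975 − €979 = €3,996.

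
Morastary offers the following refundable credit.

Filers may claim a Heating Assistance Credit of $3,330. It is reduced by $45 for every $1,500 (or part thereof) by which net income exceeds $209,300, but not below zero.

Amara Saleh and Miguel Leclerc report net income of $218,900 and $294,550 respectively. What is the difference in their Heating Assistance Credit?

$2,250

Amara ($218,900): Heating Assistance Credit: income exceeds $209,300 by $9,600, which is 7 full-or-partial $1,500 increments; reduction = 7 × $45 = $315, leaving $3,015.
Miguel ($294,550): Heating Assistance Credit: income exceeds $209,300 by $85,250, which is 57 full-or-partial $1,500 increments; reduction = 57 × $45 = $2,565, leaving $765.
Difference: |$3,015 − $765| = $2,250.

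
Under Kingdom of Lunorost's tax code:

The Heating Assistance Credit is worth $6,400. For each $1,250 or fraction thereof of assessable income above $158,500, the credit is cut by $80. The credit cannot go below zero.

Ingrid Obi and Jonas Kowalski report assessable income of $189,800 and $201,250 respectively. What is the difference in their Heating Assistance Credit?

$720

Ingrid ($189,800): Heating Assistance Credit: income exceeds $158,500 by $31,300, which is 26 full-or-partial $1,250 increments; reduction = 26 × $80 = $2,080, leaving $4,320.
Jonas ($201,250): Heating Assistance Credit: income exceeds $158,500 by $42,750, which is 35 full-or-partial $1,250 increments; reduction = 35 × $80 = $2,800, leaving $3,600.
Difference: |$4,320 − $3,600| = $720.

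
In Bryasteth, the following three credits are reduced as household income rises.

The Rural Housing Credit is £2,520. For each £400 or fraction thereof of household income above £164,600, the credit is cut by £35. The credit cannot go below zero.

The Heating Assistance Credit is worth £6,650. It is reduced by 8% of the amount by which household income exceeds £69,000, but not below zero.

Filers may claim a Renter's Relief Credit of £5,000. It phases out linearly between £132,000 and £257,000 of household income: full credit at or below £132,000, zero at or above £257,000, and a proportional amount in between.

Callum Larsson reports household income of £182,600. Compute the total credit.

Rural Housing Credit: income exceeds £164,600 by £18,000, which is 45 full-or-partial £400 increments; reduction = 45 × £35 = £1,575, leaving £945.
Heating Assistance Credit: 8% of the £113,600 excess over £69,000 is £9,088 ≥ base, so the credit is £0.
Renter's Relief Credit: £182,600 is £50,600 into a £125,000 phase-out range, leaving 74,400/125,000 of the credit: £5,000 × 74,400/125,000 = £2,976.
Total: £945 + £0 + £2,976 = £3,921.

£3,921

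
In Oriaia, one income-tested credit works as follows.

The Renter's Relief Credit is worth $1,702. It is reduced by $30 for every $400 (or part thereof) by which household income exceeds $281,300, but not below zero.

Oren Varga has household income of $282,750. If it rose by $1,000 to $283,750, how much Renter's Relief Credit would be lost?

$90

At $282,750 — income exceeds $281,300 by $1,450, which is 4 full-or-partial $400 increments; reduction = 4 × $30 = $120, leaving $1,582.
At $283,750 — income exceeds $281,300 by $2,450, which is 7 full-or-partial $400 increments; reduction = 7 × $30 = $210, leaving $1,492.
Lost: $1,582 − $1,492 = $90.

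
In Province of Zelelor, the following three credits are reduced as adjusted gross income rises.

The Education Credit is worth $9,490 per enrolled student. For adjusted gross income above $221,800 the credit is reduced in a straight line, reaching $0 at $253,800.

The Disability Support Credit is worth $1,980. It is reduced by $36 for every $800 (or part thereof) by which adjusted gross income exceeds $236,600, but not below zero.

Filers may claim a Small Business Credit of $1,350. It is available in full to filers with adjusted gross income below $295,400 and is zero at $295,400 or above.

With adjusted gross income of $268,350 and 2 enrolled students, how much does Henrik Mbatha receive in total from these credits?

$1,890

Education Credit: base = 2 × $9,490 = $18,980. $268,350 is at or above $253,800, so the credit is $0.
Disability Support Credit: income exceeds $236,600 by $31,750, which is 40 full-or-partial $800 increments; reduction = 40 × $36 = $1,440, leaving $540.
Small Business Credit: $268,350 is below the $295,400 cutoff, so the full $1,350 applies.
Total: $0 + $540 + $1,350 = $1,890.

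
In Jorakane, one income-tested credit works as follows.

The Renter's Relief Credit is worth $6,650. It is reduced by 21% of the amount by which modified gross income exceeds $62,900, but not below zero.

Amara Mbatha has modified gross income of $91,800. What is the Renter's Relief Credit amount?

Renter's Relief Credit: 21% of the $28,900 excess over $62,900 is $6,069; credit = $6,650 − $6,069 = $581.

$581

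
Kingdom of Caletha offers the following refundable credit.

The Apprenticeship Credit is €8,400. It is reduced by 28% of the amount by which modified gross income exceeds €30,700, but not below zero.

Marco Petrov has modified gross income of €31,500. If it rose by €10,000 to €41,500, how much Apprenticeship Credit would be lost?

At €31,500 — 28% of the €800 excess over €30,700 is €224; credit = €8,400 − €224 = €8,176.
At €41,500 — 28% of the €10,800 excess over €30,700 is €3,024; credit = €8,400 − €3,024 = €5,376.
Lost: €8,176 − €5,376 = €2,800.

€2,800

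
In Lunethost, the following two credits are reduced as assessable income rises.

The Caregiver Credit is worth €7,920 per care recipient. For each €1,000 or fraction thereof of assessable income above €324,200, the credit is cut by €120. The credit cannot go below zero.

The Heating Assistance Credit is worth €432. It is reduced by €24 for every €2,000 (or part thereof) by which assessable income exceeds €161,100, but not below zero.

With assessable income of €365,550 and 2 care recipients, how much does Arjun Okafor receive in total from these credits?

Caregiver Credit: base = 2 × €7,920 = €15,840. income exceeds €324,200 by €41,350, which is 42 full-or-partial €1,000 increments; reduction = 42 × €120 = €5,040, leaving €10,800.
Heating Assistance Credit: income exceeds €161,100 by €204,450 → 103 increments × €24 = €2,472 ≥ base, so the credit is €0.
Total: €10,800 + €0 = €10,800.

€10,800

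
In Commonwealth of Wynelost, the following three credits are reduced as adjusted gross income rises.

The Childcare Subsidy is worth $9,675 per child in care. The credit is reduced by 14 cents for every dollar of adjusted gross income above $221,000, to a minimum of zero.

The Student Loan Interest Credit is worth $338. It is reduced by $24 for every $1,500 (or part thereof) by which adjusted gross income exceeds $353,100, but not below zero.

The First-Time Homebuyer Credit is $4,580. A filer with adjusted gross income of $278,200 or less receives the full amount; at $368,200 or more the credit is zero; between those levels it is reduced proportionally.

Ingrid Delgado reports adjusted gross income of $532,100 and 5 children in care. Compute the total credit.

$4,821

Childcare Subsidy: base = 5 × $9,675 = $48,375. 14% of the $311,100 excess over $221,000 is $43,554; credit = $48,375 − $43,554 = $4,821.
Student Loan Interest Credit: income exceeds $353,100 by $179,000 → 120 increments × $24 = $2,880 ≥ base, so the credit is $0.
First-Time Homebuyer Credit: $532,100 is at or above $368,200, so the credit is $0.
Total: $4,821 + $0 + $0 = $4,821.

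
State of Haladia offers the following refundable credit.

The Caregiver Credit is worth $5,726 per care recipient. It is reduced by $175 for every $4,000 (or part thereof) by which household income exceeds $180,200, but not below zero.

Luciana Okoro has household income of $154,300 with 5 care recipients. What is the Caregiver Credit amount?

$28,630

Caregiver Credit: base = 5 × $5,726 = $28,630. $154,300 is at or below the $180,200 threshold, so the full $28,630 applies.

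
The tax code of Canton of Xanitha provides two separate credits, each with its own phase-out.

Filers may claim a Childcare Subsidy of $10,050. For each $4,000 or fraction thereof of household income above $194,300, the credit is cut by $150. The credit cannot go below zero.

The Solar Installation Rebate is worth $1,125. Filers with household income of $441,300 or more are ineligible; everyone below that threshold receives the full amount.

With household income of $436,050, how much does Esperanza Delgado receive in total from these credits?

$2,025

Childcare Subsidy: income exceeds $194,300 by $241,750, which is 61 full-or-partial $4,000 increments; reduction = 61 × $150 = $9,150, leaving $900.
Solar Installation Rebate: $436,050 is below the $441,300 cutoff, so the full $1,125 applies.
Total: $900 + $1,125 = $2,025.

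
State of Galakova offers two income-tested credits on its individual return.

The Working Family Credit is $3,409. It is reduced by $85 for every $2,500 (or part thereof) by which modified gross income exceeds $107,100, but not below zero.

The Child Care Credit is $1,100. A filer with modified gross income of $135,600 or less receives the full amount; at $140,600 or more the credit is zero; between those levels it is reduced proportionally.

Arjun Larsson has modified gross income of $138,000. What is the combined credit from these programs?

$2,876

Working Family Credit: income exceeds $107,100 by $30,900, which is 13 full-or-partial $2,500 increments; reduction = 13 × $85 = $1,105, leaving $2,304.
Child Care Credit: $138,000 is $2,400 into a $5,000 phase-out range, leaving 2,600/5,000 of the credit: $1,100 × 2,600/5,000 = $572.
Total: $2,304 + $572 = $2,876.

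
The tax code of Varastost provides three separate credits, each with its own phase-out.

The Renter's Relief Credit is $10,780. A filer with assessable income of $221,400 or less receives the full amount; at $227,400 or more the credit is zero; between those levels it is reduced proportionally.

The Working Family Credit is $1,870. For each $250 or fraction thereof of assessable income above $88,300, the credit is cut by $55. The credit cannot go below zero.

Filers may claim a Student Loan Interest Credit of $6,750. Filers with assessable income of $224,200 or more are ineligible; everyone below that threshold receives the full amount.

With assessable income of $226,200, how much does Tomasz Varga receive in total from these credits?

Renter's Relief Credit: $226,200 is $4,800 into a $6,000 phase-out range, leaving 1,200/6,000 of the credit: $10,780 × 1,200/6,000 = $2,156.
Working Family Credit: income exceeds $88,300 by $137,900 → 552 increments × $55 = $30,360 ≥ base, so the credit is $0.
Student Loan Interest Credit: $226,200 meets or exceeds the $224,200 cutoff, so the credit is $0.
Total: $2,156 + $0 + $0 = $2,156.

$2,156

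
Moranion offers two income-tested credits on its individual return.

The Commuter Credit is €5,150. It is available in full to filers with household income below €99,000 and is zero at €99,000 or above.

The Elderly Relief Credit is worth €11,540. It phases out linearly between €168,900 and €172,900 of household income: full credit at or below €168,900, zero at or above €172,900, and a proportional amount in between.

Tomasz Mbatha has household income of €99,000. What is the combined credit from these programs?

€11,540

Commuter Credit: €99,000 meets or exceeds the €99,000 cutoff, so the credit is €0.
Elderly Relief Credit: €99,000 is at or below the €168,900 threshold, so the full €11,540 applies.
Total: €0 + €11,540 = €11,540.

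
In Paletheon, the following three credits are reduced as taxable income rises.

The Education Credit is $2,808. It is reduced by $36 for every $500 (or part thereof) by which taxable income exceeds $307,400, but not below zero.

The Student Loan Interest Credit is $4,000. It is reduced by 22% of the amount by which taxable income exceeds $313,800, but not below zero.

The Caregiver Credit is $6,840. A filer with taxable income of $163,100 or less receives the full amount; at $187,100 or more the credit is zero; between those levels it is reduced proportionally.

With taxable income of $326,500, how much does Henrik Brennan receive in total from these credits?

Education Credit: income exceeds $307,400 by $19,100, which is 39 full-or-partial $500 increments; reduction = 39 × $36 = $1,404, leaving $1,404.
Student Loan Interest Credit: 22% of the $12,700 excess over $313,800 is $2,794; credit = $4,000 − $2,794 = $1,206.
Caregiver Credit: $326,500 is at or above $187,100, so the credit is $0.
Total: $1,404 + $1,206 + $0 = $2,610.

$2,610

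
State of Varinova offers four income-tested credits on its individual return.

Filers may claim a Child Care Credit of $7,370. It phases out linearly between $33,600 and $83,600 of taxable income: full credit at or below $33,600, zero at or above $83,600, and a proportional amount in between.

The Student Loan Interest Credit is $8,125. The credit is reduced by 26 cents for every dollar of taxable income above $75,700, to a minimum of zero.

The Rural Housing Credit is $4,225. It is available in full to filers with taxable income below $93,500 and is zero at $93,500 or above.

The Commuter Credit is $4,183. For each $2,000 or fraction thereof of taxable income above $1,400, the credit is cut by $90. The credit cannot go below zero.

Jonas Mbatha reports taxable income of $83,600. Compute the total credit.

$10,699

Child Care Credit: $83,600 is at or above $83,600, so the credit is $0.
Student Loan Interest Credit: 26% of the $7,900 excess over $75,700 is $2,054; credit = $8,125 − $2,054 = $6,071.
Rural Housing Credit: $83,600 is below the $93,500 cutoff, so the full $4,225 applies.
Commuter Credit: income exceeds $1,400 by $82,200, which is 42 full-or-partial $2,000 increments; reduction = 42 × $90 = $3,780, leaving $403.
Total: $0 + $6,071 + $4,225 + $403 = $10,699.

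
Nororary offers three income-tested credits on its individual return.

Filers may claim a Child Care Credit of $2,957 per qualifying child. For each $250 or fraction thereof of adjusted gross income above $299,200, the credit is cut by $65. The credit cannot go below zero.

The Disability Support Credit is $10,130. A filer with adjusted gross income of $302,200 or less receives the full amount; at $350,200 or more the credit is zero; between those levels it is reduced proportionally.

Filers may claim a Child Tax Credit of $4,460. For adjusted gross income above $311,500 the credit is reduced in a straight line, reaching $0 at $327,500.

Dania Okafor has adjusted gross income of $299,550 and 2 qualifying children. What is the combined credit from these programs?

$20,374

Child Care Credit: base = 2 × $2,957 = $5,914. income exceeds $299,200 by $350, which is 2 full-or-partial $250 increments; reduction = 2 × $65 = $130, leaving $5,784.
Disability Support Credit: $299,550 is at or below the $302,200 threshold, so the full $10,130 applies.
Child Tax Credit: $299,550 is at or below the $311,500 threshold, so the full $4,460 applies.
Total: $5,784 + $10,130 + $4,460 = $20,374.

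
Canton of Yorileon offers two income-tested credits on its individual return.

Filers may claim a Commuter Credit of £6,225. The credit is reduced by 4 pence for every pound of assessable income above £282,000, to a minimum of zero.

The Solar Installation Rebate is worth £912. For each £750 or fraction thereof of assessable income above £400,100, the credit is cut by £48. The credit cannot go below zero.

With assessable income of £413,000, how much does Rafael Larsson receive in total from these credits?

Commuter Credit: 4% of the £131,000 excess over £282,000 is £5,240; credit = £6,225 − £5,240 = £985.
Solar Installation Rebate: income exceeds £400,100 by £12,900, which is 18 full-or-partial £750 increments; reduction = 18 × £48 = £864, leaving £48.
Total: £985 + £48 = £1,033.

£1,033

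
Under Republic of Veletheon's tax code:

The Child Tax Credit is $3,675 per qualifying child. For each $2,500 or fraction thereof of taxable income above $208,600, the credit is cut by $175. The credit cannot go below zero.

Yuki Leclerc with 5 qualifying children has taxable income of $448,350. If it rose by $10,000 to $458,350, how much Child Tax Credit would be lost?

At $448,350 — base = 5 × $3,675 = $18,375. income exceeds $208,600 by $239,750, which is 96 full-or-partial $2,500 increments; reduction = 96 × $175 = $16,800, leaving $1,575.
At $458,350 — base = 5 × $3,675 = $18,375. income exceeds $208,600 by $249,750, which is 100 full-or-partial $2,500 increments; reduction = 100 × $175 = $17,500, leaving $875.
Lost: $1,575 − $875 = $700.

$700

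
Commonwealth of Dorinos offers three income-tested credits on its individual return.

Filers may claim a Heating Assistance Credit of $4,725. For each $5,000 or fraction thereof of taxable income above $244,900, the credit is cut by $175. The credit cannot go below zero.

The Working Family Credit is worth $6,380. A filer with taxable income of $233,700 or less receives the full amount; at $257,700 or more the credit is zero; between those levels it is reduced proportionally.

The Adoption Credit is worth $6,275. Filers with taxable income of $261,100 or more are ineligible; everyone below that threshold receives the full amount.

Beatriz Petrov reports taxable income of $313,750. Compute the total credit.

$2,275

Heating Assistance Credit: income exceeds $244,900 by $68,850, which is 14 full-or-partial $5,000 increments; reduction = 14 × $175 = $2,450, leaving $2,275.
Working Family Credit: $313,750 is at or above $257,700, so the credit is $0.
Adoption Credit: $313,750 meets or exceeds the $261,100 cutoff, so the credit is $0.
Total: $2,275 + $0 + $0 = $2,275.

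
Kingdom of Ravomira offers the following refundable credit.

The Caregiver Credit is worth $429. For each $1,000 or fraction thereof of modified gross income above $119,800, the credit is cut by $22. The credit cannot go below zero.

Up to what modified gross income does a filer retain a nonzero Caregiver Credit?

After 19 increments the reduction is 19 × $22 = $418, leaving $11; one more increment wipes it out. Increment 19 ends at excess 19 × $1,000 = $19,000, so the highest qualifying income is $119,800 + $19,000 = $138,800.

$138,800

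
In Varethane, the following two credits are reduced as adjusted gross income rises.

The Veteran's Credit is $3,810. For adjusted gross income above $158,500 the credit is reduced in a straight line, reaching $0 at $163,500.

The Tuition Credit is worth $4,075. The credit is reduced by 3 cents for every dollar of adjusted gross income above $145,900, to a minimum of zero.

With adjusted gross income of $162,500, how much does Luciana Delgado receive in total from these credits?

Veteran's Credit: $162,500 is $4,000 into a $5,000 phase-out range, leaving 1,000/5,000 of the credit: $3,810 × 1,000/5,000 = $762.
Tuition Credit: 3% of the $16,600 excess over $145,900 is $498; credit = $4,075 − $498 = $3,577.
Total: $762 + $3,577 = $4,339.

$4,339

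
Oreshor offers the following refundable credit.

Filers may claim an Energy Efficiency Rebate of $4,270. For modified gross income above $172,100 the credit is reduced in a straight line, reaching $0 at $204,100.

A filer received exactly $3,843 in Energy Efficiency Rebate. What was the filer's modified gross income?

$3,843 is 3,843/4,270 of the full $4,270, so 427/4,270 of the $32,000 range has been used: income = $172,100 + $32,000 × 427/4,270 = $175,300.

$175,300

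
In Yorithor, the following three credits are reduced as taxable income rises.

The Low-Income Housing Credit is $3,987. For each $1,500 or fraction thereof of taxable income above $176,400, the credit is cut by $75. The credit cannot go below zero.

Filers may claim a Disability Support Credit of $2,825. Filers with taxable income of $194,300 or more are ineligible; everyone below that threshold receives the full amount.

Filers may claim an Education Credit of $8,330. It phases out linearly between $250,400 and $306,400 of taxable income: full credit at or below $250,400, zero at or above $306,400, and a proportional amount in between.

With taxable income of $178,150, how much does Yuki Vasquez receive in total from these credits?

$14,992

Low-Income Housing Credit: income exceeds $176,400 by $1,750, which is 2 full-or-partial $1,500 increments; reduction = 2 × $75 = $150, leaving $3,837.
Disability Support Credit: $178,150 is below the $194,300 cutoff, so the full $2,825 applies.
Education Credit: $178,150 is at or below the $250,400 threshold, so the full $8,330 applies.
Total: $3,837 + $2,825 + $8,330 = $14,992.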